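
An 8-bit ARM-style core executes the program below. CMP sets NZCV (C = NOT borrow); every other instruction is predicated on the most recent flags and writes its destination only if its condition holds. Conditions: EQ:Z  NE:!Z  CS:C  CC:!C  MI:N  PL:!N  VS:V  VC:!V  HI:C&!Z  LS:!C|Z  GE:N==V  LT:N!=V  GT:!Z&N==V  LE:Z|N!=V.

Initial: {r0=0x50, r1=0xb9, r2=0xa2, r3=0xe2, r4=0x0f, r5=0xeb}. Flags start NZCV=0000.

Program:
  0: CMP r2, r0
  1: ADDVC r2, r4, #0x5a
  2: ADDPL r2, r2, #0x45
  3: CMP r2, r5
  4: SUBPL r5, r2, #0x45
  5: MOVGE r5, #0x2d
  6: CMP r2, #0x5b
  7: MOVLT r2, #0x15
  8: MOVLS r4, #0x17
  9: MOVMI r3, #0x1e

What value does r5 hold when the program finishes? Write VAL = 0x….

VAL = 0xeb

0: ✓ CMP  NZCV=0011
1: · ADDVC
2: ✓ ADDPL  r2←0xe7
3: ✓ CMP  NZCV=1000
4: · SUBPL
5: · MOVGE
6: ✓ CMP  NZCV=1010
7: ✓ MOVLT  r2←0x15
8: · MOVLS
9: ✓ MOVMI  r3←0x1e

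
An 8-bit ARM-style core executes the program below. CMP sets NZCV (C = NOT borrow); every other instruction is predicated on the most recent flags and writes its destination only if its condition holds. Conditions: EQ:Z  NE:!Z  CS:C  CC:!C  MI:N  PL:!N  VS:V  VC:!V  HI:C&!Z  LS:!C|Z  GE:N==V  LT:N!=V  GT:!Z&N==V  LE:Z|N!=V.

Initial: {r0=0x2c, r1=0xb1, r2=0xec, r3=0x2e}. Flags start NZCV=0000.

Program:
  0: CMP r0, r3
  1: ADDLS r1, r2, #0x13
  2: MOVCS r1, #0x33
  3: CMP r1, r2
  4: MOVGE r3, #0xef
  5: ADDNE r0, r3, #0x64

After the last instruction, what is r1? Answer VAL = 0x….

0: ✓ CMP  NZCV=1000
1: ✓ ADDLS  r1←0xff
2: · MOVCS
3: ✓ CMP  NZCV=0010
4: ✓ MOVGE  r3←0xef
5: ✓ ADDNE  r0←0x53

VAL = 0xff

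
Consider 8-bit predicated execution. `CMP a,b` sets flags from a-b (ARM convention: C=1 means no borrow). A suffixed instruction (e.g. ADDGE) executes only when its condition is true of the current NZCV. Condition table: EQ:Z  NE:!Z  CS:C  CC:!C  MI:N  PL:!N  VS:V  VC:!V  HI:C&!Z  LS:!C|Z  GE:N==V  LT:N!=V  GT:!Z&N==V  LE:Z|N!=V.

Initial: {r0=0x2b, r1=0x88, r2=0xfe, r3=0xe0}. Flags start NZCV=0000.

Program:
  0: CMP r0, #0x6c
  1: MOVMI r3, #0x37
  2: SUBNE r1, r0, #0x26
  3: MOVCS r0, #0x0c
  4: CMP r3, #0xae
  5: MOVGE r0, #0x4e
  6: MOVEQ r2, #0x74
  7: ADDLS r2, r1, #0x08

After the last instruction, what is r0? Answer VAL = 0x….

VAL = 0x4e

[0] flags=1000 → (cmp)
[1] flags=1000 MI?T → r3=0x37
[2] flags=1000 NE?T → r1=0x05
[3] flags=1000 CS?F → skip
[4] flags=1001 → (cmp)
[5] flags=1001 GE?T → r0=0x4e
[6] flags=1001 EQ?F → skip
[7] flags=1001 LS?T → r2=0x0d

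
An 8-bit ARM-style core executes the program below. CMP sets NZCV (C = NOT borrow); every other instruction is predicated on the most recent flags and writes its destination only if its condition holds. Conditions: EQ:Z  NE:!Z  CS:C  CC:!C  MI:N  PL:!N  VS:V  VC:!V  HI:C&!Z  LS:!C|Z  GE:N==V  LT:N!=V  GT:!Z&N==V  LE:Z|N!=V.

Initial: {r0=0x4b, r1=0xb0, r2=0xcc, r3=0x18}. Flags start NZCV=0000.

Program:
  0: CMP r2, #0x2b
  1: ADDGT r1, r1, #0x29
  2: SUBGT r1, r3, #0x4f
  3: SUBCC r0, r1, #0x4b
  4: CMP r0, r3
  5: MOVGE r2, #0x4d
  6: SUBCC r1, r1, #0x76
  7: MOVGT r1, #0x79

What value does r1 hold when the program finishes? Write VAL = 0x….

VAL = 0x79

0: ✓ CMP  NZCV=1010
1: · ADDGT
2: · SUBGT
3: · SUBCC
4: ✓ CMP  NZCV=0010
5: ✓ MOVGE  r2←0x4d
6: · SUBCC
7: ✓ MOVGT  r1←0x79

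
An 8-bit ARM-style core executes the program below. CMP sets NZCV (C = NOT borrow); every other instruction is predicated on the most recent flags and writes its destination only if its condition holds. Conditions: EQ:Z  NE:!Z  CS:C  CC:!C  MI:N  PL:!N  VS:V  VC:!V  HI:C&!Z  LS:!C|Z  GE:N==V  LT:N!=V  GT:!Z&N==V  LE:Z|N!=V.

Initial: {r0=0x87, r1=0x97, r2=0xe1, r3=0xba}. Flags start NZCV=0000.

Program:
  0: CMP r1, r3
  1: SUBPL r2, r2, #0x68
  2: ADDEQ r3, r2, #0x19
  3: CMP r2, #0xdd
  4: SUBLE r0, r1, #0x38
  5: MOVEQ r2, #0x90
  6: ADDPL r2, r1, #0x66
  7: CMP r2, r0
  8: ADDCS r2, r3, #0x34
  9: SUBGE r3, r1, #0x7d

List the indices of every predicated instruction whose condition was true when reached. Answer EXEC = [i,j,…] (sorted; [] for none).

0: ✓ CMP  NZCV=1000
1: · SUBPL
2: · ADDEQ
3: ✓ CMP  NZCV=0010
4: · SUBLE
5: · MOVEQ
6: ✓ ADDPL  r2←0xfd
7: ✓ CMP  NZCV=0010
8: ✓ ADDCS  r2←0xee
9: ✓ SUBGE  r3←0x1a

EXEC = [6,8,9]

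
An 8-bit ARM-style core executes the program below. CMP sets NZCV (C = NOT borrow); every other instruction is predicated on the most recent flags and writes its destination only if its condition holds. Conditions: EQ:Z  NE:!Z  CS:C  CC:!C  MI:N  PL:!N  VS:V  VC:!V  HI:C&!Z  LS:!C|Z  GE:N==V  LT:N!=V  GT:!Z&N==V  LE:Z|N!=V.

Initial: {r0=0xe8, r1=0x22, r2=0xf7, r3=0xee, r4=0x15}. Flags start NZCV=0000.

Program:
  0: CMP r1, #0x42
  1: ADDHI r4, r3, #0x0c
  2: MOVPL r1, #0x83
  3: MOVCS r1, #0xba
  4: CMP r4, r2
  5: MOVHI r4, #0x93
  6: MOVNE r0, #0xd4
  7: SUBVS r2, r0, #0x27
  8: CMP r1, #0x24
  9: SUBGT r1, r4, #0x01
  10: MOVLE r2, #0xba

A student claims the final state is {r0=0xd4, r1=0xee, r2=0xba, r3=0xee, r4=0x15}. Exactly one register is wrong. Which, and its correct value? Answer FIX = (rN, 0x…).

0: ✓ CMP  NZCV=1000
1: · ADDHI
2: · MOVPL
3: · MOVCS
4: ✓ CMP  NZCV=0000
5: · MOVHI
6: ✓ MOVNE  r0←0xd4
7: · SUBVS
8: ✓ CMP  NZCV=1000
9: · SUBGT
10: ✓ MOVLE  r2←0xba

FIX = (r1, 0x22)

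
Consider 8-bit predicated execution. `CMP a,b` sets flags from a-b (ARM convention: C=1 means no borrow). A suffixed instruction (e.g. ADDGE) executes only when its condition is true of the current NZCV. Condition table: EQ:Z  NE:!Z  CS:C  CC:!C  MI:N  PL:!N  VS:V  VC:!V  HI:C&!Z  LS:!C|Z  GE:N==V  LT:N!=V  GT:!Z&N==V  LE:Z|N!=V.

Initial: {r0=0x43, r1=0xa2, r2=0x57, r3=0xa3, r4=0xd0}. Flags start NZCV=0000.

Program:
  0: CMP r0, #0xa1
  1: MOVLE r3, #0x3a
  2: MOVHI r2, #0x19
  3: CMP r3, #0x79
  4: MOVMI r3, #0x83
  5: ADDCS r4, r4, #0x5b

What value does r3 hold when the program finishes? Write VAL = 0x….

VAL = 0xa3

[0] flags=1001 → (cmp)
[1] flags=1001 LE?F → skip
[2] flags=1001 HI?F → skip
[3] flags=0011 → (cmp)
[4] flags=0011 MI?F → skip
[5] flags=0011 CS?T → r4=0x2b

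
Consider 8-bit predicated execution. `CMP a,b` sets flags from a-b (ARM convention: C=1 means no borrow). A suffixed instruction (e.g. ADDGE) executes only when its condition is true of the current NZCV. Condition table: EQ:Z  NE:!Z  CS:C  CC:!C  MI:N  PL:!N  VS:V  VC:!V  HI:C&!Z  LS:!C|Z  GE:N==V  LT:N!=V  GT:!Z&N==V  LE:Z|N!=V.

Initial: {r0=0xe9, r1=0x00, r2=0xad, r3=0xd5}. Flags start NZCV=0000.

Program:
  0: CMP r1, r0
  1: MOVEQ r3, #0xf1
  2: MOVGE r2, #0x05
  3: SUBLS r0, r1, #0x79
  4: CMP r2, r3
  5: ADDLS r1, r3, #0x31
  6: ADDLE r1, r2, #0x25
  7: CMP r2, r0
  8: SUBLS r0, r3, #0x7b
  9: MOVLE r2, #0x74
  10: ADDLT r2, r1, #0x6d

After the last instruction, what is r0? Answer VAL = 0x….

[0] flags=0000 → (cmp)
[1] flags=0000 EQ?F → skip
[2] flags=0000 GE?T → r2=0x05
[3] flags=0000 LS?T → r0=0x87
[4] flags=0000 → (cmp)
[5] flags=0000 LS?T → r1=0x06
[6] flags=0000 LE?F → skip
[7] flags=0000 → (cmp)
[8] flags=0000 LS?T → r0=0x5a
[9] flags=0000 LE?F → skip
[10] flags=0000 LT?F → skip

VAL = 0x5a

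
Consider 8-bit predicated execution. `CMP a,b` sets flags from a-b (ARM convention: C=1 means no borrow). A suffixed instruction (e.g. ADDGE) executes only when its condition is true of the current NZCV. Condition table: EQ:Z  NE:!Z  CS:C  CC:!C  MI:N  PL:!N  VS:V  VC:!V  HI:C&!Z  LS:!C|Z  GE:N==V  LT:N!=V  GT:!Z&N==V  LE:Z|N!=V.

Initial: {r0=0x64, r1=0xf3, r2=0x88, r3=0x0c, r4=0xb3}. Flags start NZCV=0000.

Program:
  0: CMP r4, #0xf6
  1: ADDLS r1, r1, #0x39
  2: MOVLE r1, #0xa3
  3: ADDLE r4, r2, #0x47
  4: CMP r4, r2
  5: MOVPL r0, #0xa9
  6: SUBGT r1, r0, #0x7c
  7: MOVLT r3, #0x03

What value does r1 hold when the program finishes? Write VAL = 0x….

VAL = 0x2d

0: ✓ CMP  NZCV=1000
1: ✓ ADDLS  r1←0x2c
2: ✓ MOVLE  r1←0xa3
3: ✓ ADDLE  r4←0xcf
4: ✓ CMP  NZCV=0010
5: ✓ MOVPL  r0←0xa9
6: ✓ SUBGT  r1←0x2d
7: · MOVLT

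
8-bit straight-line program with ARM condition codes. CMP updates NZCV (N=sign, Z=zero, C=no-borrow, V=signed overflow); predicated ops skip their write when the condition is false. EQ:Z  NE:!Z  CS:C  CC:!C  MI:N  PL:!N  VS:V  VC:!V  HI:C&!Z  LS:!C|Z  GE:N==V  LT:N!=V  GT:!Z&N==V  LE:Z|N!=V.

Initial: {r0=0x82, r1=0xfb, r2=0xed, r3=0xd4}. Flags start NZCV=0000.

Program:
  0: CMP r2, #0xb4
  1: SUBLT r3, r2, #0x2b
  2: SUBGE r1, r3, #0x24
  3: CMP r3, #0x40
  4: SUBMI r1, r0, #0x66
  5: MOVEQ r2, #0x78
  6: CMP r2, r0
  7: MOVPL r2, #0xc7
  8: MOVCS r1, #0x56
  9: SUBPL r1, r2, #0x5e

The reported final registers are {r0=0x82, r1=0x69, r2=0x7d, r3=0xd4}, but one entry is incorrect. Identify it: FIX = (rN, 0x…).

[0] flags=0010 → (cmp)
[1] flags=0010 LT?F → skip
[2] flags=0010 GE?T → r1=0xb0
[3] flags=1010 → (cmp)
[4] flags=1010 MI?T → r1=0x1c
[5] flags=1010 EQ?F → skip
[6] flags=0010 → (cmp)
[7] flags=0010 PL?T → r2=0xc7
[8] flags=0010 CS?T → r1=0x56
[9] flags=0010 PL?T → r1=0x69

FIX = (r2, 0xc7)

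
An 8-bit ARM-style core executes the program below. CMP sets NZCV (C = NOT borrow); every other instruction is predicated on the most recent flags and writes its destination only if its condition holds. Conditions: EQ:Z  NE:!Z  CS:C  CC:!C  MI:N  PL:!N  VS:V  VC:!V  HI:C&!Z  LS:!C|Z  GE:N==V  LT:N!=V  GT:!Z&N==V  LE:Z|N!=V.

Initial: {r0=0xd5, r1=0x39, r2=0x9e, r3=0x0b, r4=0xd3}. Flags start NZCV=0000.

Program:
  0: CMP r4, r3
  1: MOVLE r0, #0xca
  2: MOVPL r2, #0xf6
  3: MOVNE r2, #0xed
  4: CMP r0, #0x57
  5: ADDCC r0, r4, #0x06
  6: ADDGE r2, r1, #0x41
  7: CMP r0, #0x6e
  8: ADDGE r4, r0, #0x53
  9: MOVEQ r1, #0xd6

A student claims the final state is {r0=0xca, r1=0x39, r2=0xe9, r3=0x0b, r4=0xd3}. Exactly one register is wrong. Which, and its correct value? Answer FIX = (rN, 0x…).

FIX = (r2, 0xed)

[0] flags=1010 → (cmp)
[1] flags=1010 LE?T → r0=0xca
[2] flags=1010 PL?F → skip
[3] flags=1010 NE?T → r2=0xed
[4] flags=0011 → (cmp)
[5] flags=0011 CC?F → skip
[6] flags=0011 GE?F → skip
[7] flags=0011 → (cmp)
[8] flags=0011 GE?F → skip
[9] flags=0011 EQ?F → skip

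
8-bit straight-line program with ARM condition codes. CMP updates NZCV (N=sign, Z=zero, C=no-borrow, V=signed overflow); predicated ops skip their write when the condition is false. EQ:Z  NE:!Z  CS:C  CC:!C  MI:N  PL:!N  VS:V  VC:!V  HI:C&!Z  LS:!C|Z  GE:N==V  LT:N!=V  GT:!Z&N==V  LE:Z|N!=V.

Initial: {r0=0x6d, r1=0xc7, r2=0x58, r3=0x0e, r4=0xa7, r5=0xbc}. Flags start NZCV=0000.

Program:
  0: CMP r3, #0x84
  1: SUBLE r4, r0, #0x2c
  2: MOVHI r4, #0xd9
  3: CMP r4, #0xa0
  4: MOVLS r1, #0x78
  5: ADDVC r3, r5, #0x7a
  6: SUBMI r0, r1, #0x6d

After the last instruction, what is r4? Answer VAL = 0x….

VAL = 0xa7

0: ✓ CMP  NZCV=1001
1: · SUBLE
2: · MOVHI
3: ✓ CMP  NZCV=0010
4: · MOVLS
5: ✓ ADDVC  r3←0x36
6: · SUBMI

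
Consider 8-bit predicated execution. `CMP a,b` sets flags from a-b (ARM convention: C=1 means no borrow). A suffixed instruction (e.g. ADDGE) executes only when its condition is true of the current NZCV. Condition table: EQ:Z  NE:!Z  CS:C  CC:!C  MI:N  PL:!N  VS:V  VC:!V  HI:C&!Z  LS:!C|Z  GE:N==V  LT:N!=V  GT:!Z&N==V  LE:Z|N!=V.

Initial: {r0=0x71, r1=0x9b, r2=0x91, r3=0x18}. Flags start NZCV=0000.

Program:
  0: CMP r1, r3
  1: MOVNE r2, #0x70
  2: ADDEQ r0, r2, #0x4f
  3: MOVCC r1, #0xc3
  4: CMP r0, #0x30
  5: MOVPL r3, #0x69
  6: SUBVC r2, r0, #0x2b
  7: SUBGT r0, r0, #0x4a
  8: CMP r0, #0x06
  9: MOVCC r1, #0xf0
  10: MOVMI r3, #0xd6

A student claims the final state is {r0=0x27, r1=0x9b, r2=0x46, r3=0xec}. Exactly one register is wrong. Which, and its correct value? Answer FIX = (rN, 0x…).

FIX = (r3, 0x69)

[0] flags=1010 → (cmp)
[1] flags=1010 NE?T → r2=0x70
[2] flags=1010 EQ?F → skip
[3] flags=1010 CC?F → skip
[4] flags=0010 → (cmp)
[5] flags=0010 PL?T → r3=0x69
[6] flags=0010 VC?T → r2=0x46
[7] flags=0010 GT?T → r0=0x27
[8] flags=0010 → (cmp)
[9] flags=0010 CC?F → skip
[10] flags=0010 MI?F → skip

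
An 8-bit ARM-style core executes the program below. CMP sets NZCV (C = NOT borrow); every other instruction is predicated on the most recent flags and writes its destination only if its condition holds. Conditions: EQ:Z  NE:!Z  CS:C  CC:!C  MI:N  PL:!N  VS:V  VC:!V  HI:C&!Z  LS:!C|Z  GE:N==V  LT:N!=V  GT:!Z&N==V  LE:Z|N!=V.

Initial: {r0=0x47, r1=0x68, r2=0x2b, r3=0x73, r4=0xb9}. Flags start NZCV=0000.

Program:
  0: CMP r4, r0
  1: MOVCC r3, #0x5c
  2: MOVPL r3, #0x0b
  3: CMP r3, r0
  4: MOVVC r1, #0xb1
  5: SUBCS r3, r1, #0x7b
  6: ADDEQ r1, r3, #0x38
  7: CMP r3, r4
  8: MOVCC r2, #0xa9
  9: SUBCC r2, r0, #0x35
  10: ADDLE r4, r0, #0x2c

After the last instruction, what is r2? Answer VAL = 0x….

VAL = 0x12

0: ✓ CMP  NZCV=0011
1: · MOVCC
2: ✓ MOVPL  r3←0x0b
3: ✓ CMP  NZCV=1000
4: ✓ MOVVC  r1←0xb1
5: · SUBCS
6: · ADDEQ
7: ✓ CMP  NZCV=0000
8: ✓ MOVCC  r2←0xa9
9: ✓ SUBCC  r2←0x12
10: · ADDLE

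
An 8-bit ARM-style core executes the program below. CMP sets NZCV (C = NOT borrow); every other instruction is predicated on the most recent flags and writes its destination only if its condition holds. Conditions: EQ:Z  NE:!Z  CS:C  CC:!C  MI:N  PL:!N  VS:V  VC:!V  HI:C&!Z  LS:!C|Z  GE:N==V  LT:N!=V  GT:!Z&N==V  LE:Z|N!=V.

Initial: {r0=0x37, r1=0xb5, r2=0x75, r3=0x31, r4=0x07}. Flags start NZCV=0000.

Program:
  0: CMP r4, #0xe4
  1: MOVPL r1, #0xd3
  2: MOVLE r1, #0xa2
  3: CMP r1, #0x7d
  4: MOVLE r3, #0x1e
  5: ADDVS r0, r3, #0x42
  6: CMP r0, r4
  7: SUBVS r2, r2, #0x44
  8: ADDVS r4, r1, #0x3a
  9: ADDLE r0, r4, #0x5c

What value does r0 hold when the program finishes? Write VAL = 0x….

VAL = 0x60

[0] flags=0000 → (cmp)
[1] flags=0000 PL?T → r1=0xd3
[2] flags=0000 LE?F → skip
[3] flags=0011 → (cmp)
[4] flags=0011 LE?T → r3=0x1e
[5] flags=0011 VS?T → r0=0x60
[6] flags=0010 → (cmp)
[7] flags=0010 VS?F → skip
[8] flags=0010 VS?F → skip
[9] flags=0010 LE?F → skip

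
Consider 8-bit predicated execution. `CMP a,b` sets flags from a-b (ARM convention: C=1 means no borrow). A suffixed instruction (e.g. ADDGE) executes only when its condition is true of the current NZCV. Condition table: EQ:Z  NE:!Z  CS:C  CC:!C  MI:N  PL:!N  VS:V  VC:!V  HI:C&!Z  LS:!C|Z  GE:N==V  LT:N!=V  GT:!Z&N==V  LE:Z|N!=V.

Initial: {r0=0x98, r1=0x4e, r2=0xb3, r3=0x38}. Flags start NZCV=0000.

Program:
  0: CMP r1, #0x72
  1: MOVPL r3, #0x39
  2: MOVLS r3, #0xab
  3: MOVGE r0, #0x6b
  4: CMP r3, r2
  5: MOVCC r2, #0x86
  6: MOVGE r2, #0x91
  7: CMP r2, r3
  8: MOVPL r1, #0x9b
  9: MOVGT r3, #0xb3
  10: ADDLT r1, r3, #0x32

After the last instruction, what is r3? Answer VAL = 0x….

VAL = 0xab

0: ✓ CMP  NZCV=1000
1: · MOVPL
2: ✓ MOVLS  r3←0xab
3: · MOVGE
4: ✓ CMP  NZCV=1000
5: ✓ MOVCC  r2←0x86
6: · MOVGE
7: ✓ CMP  NZCV=1000
8: · MOVPL
9: · MOVGT
10: ✓ ADDLT  r1←0xdd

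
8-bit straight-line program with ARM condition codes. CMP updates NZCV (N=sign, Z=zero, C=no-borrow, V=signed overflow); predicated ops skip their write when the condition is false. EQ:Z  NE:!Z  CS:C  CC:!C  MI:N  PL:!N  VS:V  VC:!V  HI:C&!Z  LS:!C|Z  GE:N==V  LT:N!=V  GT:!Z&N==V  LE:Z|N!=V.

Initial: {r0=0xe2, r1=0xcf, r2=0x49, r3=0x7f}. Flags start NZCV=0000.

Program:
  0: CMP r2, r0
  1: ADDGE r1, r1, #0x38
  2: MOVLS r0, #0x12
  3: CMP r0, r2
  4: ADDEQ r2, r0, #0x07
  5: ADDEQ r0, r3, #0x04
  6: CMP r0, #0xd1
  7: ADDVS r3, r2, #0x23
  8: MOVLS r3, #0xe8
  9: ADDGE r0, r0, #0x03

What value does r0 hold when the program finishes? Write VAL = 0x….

0: ✓ CMP  NZCV=0000
1: ✓ ADDGE  r1←0x07
2: ✓ MOVLS  r0←0x12
3: ✓ CMP  NZCV=1000
4: · ADDEQ
5: · ADDEQ
6: ✓ CMP  NZCV=0000
7: · ADDVS
8: ✓ MOVLS  r3←0xe8
9: ✓ ADDGE  r0←0x15

VAL = 0x15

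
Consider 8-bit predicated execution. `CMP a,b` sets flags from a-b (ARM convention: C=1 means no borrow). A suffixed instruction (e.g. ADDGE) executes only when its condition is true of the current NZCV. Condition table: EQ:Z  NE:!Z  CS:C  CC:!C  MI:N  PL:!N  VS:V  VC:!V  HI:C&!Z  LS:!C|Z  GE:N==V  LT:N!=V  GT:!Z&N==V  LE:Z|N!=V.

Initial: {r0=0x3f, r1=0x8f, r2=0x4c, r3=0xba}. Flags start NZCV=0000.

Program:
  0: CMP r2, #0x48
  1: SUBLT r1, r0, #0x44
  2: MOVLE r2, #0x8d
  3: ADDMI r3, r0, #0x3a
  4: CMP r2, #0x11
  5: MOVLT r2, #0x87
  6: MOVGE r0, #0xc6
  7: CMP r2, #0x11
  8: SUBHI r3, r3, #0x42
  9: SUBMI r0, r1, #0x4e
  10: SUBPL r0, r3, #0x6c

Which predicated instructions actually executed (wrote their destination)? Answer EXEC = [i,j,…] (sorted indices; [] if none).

EXEC = [6,8,10]

[0] flags=0010 → (cmp)
[1] flags=0010 LT?F → skip
[2] flags=0010 LE?F → skip
[3] flags=0010 MI?F → skip
[4] flags=0010 → (cmp)
[5] flags=0010 LT?F → skip
[6] flags=0010 GE?T → r0=0xc6
[7] flags=0010 → (cmp)
[8] flags=0010 HI?T → r3=0x78
[9] flags=0010 MI?F → skip
[10] flags=0010 PL?T → r0=0x0c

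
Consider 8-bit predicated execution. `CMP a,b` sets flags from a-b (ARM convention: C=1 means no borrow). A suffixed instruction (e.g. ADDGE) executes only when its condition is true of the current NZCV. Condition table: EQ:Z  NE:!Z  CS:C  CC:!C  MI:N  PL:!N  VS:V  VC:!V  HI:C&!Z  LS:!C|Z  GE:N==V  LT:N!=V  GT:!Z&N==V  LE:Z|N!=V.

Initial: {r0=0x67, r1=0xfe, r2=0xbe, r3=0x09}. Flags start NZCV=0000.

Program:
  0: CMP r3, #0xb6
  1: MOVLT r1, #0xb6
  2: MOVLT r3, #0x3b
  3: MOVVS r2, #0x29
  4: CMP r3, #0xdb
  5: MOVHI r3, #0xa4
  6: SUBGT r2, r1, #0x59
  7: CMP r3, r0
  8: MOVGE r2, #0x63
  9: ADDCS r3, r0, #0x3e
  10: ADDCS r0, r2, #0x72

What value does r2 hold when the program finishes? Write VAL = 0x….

VAL = 0xa5

0: ✓ CMP  NZCV=0000
1: · MOVLT
2: · MOVLT
3: · MOVVS
4: ✓ CMP  NZCV=0000
5: · MOVHI
6: ✓ SUBGT  r2←0xa5
7: ✓ CMP  NZCV=1000
8: · MOVGE
9: · ADDCS
10: · ADDCS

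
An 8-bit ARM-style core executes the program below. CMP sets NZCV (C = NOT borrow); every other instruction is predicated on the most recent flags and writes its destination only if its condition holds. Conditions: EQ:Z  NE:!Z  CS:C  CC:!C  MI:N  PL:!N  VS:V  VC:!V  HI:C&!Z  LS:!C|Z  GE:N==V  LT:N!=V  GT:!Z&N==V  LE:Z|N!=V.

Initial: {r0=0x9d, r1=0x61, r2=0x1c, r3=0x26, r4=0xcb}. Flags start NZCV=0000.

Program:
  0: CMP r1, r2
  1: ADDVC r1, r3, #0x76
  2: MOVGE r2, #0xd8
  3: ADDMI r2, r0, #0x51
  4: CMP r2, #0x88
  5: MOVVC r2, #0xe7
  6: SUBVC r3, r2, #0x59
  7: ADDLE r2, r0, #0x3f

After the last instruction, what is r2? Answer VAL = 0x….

0: ✓ CMP  NZCV=0010
1: ✓ ADDVC  r1←0x9c
2: ✓ MOVGE  r2←0xd8
3: · ADDMI
4: ✓ CMP  NZCV=0010
5: ✓ MOVVC  r2←0xe7
6: ✓ SUBVC  r3←0x8e
7: · ADDLE

VAL = 0xe7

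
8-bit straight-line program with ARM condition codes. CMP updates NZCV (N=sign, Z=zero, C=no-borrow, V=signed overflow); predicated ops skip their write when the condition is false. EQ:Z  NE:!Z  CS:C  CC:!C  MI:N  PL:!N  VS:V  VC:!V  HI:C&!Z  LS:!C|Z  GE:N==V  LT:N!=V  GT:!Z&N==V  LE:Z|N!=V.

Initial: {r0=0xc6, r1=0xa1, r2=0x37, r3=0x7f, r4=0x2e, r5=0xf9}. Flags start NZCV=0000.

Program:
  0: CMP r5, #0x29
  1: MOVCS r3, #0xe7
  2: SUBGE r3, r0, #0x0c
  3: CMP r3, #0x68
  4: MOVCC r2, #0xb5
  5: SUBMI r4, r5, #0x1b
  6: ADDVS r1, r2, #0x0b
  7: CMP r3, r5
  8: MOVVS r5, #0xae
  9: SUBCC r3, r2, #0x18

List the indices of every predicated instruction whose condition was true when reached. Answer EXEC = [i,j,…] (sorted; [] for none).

EXEC = [1,6,9]

0: ✓ CMP  NZCV=1010
1: ✓ MOVCS  r3←0xe7
2: · SUBGE
3: ✓ CMP  NZCV=0011
4: · MOVCC
5: · SUBMI
6: ✓ ADDVS  r1←0x42
7: ✓ CMP  NZCV=1000
8: · MOVVS
9: ✓ SUBCC  r3←0x1f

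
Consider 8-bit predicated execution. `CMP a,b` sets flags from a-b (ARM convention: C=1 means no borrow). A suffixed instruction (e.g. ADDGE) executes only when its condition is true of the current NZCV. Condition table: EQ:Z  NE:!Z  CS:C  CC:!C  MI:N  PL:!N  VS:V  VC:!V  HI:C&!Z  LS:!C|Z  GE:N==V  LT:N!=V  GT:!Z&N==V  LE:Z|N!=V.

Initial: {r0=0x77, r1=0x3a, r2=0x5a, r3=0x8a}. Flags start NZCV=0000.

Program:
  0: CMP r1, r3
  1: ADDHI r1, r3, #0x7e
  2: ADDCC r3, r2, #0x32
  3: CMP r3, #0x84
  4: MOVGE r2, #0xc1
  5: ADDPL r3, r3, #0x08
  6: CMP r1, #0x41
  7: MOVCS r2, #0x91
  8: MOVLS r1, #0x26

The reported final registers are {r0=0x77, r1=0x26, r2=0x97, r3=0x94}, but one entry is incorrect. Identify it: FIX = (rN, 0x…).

FIX = (r2, 0xc1)

0: ✓ CMP  NZCV=1001
1: · ADDHI
2: ✓ ADDCC  r3←0x8c
3: ✓ CMP  NZCV=0010
4: ✓ MOVGE  r2←0xc1
5: ✓ ADDPL  r3←0x94
6: ✓ CMP  NZCV=1000
7: · MOVCS
8: ✓ MOVLS  r1←0x26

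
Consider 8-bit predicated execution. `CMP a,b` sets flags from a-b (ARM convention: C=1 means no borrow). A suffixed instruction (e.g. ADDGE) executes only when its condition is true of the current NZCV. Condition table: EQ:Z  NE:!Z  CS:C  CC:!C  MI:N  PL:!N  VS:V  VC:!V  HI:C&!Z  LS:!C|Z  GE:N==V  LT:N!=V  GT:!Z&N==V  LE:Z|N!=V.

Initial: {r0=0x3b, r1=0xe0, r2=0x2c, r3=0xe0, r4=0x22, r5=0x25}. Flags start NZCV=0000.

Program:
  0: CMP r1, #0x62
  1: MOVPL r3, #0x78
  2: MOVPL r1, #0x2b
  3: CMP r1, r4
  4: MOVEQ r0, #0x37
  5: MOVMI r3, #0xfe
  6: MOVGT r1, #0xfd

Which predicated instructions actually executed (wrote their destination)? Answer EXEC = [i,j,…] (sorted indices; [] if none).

EXEC = [1,2,6]

0: ✓ CMP  NZCV=0011
1: ✓ MOVPL  r3←0x78
2: ✓ MOVPL  r1←0x2b
3: ✓ CMP  NZCV=0010
4: · MOVEQ
5: · MOVMI
6: ✓ MOVGT  r1←0xfd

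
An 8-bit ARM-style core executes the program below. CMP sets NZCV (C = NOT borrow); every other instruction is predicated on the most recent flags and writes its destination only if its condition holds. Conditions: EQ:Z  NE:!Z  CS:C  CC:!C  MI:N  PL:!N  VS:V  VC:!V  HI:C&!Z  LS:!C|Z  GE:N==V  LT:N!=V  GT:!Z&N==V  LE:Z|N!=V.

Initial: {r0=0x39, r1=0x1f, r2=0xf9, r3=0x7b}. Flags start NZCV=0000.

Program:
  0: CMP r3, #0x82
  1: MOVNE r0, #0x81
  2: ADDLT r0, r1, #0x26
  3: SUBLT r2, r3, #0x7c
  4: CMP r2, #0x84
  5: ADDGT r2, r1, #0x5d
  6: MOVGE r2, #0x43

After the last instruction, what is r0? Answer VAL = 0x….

[0] flags=1001 → (cmp)
[1] flags=1001 NE?T → r0=0x81
[2] flags=1001 LT?F → skip
[3] flags=1001 LT?F → skip
[4] flags=0010 → (cmp)
[5] flags=0010 GT?T → r2=0x7c
[6] flags=0010 GE?T → r2=0x43

VAL = 0x81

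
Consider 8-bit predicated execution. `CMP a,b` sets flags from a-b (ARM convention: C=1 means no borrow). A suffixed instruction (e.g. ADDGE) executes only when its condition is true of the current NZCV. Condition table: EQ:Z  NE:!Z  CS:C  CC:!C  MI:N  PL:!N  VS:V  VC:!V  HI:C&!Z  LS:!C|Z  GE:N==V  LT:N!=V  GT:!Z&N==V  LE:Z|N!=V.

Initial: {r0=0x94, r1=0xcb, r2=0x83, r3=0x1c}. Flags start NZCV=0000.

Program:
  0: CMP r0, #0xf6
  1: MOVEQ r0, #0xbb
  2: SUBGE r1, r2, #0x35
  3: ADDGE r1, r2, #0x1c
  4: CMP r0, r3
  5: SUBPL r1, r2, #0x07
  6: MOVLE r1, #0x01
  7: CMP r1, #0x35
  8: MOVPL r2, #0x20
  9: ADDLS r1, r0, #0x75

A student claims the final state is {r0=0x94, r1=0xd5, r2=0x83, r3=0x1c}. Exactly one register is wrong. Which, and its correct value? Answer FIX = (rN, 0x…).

FIX = (r1, 0x09)

[0] flags=1000 → (cmp)
[1] flags=1000 EQ?F → skip
[2] flags=1000 GE?F → skip
[3] flags=1000 GE?F → skip
[4] flags=0011 → (cmp)
[5] flags=0011 PL?T → r1=0x7c
[6] flags=0011 LE?T → r1=0x01
[7] flags=1000 → (cmp)
[8] flags=1000 PL?F → skip
[9] flags=1000 LS?T → r1=0x09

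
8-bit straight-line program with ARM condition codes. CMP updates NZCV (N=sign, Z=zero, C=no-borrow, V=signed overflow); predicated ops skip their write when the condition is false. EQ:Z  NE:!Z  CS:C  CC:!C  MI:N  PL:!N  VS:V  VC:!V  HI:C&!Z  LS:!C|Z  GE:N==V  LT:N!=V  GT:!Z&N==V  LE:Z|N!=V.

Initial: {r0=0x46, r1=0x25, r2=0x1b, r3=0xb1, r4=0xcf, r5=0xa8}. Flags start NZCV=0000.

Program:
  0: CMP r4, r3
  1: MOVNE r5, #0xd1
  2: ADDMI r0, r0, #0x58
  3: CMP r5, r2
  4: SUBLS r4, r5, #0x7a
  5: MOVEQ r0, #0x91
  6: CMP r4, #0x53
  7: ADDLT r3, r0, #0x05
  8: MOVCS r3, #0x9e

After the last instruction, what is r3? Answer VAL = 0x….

[0] flags=0010 → (cmp)
[1] flags=0010 NE?T → r5=0xd1
[2] flags=0010 MI?F → skip
[3] flags=1010 → (cmp)
[4] flags=1010 LS?F → skip
[5] flags=1010 EQ?F → skip
[6] flags=0011 → (cmp)
[7] flags=0011 LT?T → r3=0x4b
[8] flags=0011 CS?T → r3=0x9e

VAL = 0x9e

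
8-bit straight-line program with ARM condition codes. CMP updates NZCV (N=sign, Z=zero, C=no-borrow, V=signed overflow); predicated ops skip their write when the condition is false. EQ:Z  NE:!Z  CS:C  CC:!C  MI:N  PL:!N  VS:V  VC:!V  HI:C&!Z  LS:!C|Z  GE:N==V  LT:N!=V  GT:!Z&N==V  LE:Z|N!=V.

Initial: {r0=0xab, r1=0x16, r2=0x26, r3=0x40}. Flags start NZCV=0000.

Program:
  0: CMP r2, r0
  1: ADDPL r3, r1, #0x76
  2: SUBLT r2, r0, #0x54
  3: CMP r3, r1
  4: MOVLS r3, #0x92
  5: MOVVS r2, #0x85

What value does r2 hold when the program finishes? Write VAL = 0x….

0: ✓ CMP  NZCV=0000
1: ✓ ADDPL  r3←0x8c
2: · SUBLT
3: ✓ CMP  NZCV=0011
4: · MOVLS
5: ✓ MOVVS  r2←0x85

VAL = 0x85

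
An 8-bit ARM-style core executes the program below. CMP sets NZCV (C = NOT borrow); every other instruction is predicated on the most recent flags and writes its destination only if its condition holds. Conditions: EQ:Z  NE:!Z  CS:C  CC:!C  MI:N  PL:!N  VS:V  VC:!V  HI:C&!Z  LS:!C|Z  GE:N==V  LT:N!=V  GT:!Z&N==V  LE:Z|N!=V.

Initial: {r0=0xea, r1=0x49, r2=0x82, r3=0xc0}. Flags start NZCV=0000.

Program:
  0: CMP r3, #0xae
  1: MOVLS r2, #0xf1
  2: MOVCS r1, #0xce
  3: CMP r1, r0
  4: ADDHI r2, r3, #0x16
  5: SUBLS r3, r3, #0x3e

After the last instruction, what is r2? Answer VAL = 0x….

0: ✓ CMP  NZCV=0010
1: · MOVLS
2: ✓ MOVCS  r1←0xce
3: ✓ CMP  NZCV=1000
4: · ADDHI
5: ✓ SUBLS  r3←0x82

VAL = 0x82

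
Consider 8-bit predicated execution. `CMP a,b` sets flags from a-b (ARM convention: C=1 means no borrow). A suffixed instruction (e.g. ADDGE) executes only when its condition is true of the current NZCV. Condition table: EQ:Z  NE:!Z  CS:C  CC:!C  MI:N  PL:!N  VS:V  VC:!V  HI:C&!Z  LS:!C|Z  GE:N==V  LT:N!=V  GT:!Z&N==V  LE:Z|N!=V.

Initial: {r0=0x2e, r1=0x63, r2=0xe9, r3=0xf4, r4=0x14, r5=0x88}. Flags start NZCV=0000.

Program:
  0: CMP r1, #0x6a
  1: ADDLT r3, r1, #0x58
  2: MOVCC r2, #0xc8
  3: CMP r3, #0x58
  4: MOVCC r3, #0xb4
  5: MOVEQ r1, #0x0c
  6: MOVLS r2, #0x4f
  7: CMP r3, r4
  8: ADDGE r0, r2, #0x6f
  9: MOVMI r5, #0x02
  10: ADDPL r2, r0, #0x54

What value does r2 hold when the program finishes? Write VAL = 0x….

[0] flags=1000 → (cmp)
[1] flags=1000 LT?T → r3=0xbb
[2] flags=1000 CC?T → r2=0xc8
[3] flags=0011 → (cmp)
[4] flags=0011 CC?F → skip
[5] flags=0011 EQ?F → skip
[6] flags=0011 LS?F → skip
[7] flags=1010 → (cmp)
[8] flags=1010 GE?F → skip
[9] flags=1010 MI?T → r5=0x02
[10] flags=1010 PL?F → skip

VAL = 0xc8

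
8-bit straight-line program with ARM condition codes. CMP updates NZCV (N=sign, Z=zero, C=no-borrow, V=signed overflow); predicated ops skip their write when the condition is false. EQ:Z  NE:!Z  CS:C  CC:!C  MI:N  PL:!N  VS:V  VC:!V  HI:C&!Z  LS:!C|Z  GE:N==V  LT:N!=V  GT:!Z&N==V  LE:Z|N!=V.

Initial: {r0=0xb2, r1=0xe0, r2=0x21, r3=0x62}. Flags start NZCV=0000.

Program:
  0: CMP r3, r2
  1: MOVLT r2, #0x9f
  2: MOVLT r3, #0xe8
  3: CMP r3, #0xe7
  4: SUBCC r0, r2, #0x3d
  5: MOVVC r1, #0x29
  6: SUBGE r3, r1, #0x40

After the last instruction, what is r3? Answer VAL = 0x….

VAL = 0xe9

[0] flags=0010 → (cmp)
[1] flags=0010 LT?F → skip
[2] flags=0010 LT?F → skip
[3] flags=0000 → (cmp)
[4] flags=0000 CC?T → r0=0xe4
[5] flags=0000 VC?T → r1=0x29
[6] flags=0000 GE?T → r3=0xe9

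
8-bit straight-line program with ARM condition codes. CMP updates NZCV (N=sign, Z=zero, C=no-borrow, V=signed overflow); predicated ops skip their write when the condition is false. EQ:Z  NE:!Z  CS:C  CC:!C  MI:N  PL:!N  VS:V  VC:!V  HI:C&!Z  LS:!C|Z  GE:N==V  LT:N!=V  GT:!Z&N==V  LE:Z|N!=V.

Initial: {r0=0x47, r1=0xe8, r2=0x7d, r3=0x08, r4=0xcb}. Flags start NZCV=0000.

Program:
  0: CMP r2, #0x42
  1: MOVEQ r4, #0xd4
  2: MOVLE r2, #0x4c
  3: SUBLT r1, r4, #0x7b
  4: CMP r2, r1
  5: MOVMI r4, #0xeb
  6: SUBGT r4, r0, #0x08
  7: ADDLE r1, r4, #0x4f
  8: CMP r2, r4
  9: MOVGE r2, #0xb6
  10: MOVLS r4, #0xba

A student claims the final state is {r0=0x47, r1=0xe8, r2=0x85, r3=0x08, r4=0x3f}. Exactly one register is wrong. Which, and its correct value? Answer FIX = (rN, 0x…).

FIX = (r2, 0xb6)

[0] flags=0010 → (cmp)
[1] flags=0010 EQ?F → skip
[2] flags=0010 LE?F → skip
[3] flags=0010 LT?F → skip
[4] flags=1001 → (cmp)
[5] flags=1001 MI?T → r4=0xeb
[6] flags=1001 GT?T → r4=0x3f
[7] flags=1001 LE?F → skip
[8] flags=0010 → (cmp)
[9] flags=0010 GE?T → r2=0xb6
[10] flags=0010 LS?F → skip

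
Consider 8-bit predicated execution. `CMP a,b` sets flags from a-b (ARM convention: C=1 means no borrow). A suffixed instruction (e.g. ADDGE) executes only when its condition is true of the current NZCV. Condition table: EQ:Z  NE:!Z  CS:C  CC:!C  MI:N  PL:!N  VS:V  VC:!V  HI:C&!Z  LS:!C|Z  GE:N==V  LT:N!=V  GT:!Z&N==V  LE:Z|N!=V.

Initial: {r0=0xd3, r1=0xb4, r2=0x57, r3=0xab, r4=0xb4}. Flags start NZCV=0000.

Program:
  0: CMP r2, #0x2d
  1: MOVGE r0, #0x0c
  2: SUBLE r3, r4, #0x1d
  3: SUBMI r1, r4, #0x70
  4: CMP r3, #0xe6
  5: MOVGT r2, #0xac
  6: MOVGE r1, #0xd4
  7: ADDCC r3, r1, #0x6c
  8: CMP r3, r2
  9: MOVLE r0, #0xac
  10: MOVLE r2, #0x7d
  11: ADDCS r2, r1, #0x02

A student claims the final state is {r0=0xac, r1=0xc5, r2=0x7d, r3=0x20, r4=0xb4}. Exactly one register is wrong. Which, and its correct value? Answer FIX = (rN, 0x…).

0: ✓ CMP  NZCV=0010
1: ✓ MOVGE  r0←0x0c
2: · SUBLE
3: · SUBMI
4: ✓ CMP  NZCV=1000
5: · MOVGT
6: · MOVGE
7: ✓ ADDCC  r3←0x20
8: ✓ CMP  NZCV=1000
9: ✓ MOVLE  r0←0xac
10: ✓ MOVLE  r2←0x7d
11: · ADDCS

FIX = (r1, 0xb4)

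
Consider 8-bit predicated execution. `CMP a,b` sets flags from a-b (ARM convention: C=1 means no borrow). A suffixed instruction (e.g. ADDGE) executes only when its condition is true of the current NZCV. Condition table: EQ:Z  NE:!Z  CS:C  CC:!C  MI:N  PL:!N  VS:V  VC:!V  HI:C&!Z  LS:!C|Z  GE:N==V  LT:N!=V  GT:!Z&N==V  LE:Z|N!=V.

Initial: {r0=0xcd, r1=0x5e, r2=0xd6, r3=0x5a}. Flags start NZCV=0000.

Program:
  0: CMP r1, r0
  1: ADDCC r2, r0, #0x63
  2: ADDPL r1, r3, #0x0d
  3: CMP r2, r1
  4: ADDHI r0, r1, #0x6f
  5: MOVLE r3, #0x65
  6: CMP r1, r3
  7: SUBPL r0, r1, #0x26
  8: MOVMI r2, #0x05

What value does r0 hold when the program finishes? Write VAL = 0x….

VAL = 0xcd

0: ✓ CMP  NZCV=1001
1: ✓ ADDCC  r2←0x30
2: · ADDPL
3: ✓ CMP  NZCV=1000
4: · ADDHI
5: ✓ MOVLE  r3←0x65
6: ✓ CMP  NZCV=1000
7: · SUBPL
8: ✓ MOVMI  r2←0x05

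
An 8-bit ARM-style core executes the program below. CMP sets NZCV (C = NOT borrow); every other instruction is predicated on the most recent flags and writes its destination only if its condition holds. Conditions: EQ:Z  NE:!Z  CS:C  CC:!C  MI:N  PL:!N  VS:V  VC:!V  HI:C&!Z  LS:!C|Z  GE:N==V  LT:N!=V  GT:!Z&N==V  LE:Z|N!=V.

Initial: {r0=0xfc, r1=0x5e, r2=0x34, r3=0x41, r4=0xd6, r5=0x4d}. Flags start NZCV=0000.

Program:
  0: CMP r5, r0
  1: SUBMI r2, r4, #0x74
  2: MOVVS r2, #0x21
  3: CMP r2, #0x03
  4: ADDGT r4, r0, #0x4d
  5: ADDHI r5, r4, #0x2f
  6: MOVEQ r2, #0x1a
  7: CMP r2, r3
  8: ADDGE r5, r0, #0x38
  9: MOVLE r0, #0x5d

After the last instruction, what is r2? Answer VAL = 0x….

VAL = 0x34

0: ✓ CMP  NZCV=0000
1: · SUBMI
2: · MOVVS
3: ✓ CMP  NZCV=0010
4: ✓ ADDGT  r4←0x49
5: ✓ ADDHI  r5←0x78
6: · MOVEQ
7: ✓ CMP  NZCV=1000
8: · ADDGE
9: ✓ MOVLE  r0←0x5d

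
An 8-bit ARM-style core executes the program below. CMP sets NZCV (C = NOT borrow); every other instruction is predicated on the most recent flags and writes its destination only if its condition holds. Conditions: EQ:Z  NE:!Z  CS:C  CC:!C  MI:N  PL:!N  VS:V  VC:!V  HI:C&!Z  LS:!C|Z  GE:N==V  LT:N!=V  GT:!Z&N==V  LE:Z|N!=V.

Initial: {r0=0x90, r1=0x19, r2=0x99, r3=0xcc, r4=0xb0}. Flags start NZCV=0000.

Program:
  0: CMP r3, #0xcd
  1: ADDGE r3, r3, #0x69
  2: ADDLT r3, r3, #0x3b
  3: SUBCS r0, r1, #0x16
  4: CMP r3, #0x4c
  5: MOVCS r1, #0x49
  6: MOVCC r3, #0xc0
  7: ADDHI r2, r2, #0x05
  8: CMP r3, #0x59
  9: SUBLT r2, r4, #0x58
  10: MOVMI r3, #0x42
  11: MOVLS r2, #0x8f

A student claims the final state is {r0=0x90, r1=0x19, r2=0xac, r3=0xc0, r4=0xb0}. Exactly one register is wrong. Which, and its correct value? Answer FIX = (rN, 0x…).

FIX = (r2, 0x58)

0: ✓ CMP  NZCV=1000
1: · ADDGE
2: ✓ ADDLT  r3←0x07
3: · SUBCS
4: ✓ CMP  NZCV=1000
5: · MOVCS
6: ✓ MOVCC  r3←0xc0
7: · ADDHI
8: ✓ CMP  NZCV=0011
9: ✓ SUBLT  r2←0x58
10: · MOVMI
11: · MOVLS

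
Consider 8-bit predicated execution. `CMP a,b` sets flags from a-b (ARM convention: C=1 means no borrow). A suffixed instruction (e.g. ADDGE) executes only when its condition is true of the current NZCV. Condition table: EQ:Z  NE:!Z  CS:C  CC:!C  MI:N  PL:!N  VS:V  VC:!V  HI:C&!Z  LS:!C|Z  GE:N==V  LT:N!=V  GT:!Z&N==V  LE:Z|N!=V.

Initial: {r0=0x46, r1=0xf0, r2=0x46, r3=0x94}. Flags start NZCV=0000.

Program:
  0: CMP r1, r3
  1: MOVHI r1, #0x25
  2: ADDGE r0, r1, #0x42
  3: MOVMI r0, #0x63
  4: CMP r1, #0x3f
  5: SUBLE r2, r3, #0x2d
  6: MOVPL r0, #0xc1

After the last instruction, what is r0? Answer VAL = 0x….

[0] flags=0010 → (cmp)
[1] flags=0010 HI?T → r1=0x25
[2] flags=0010 GE?T → r0=0x67
[3] flags=0010 MI?F → skip
[4] flags=1000 → (cmp)
[5] flags=1000 LE?T → r2=0x67
[6] flags=1000 PL?F → skip

VAL = 0x67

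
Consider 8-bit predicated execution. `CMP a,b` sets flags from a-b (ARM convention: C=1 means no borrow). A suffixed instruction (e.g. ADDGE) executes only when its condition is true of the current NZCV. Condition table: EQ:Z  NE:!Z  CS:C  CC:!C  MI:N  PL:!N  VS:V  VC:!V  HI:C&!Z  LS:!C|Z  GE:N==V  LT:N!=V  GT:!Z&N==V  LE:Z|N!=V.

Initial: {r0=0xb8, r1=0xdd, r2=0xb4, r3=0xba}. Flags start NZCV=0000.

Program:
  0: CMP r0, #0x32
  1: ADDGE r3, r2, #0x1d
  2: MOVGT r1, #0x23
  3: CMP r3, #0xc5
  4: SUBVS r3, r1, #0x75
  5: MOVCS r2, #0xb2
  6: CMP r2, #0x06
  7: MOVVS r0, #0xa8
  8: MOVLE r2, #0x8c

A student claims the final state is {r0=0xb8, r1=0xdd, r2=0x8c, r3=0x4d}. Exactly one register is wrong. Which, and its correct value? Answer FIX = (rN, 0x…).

FIX = (r3, 0xba)

0: ✓ CMP  NZCV=1010
1: · ADDGE
2: · MOVGT
3: ✓ CMP  NZCV=1000
4: · SUBVS
5: · MOVCS
6: ✓ CMP  NZCV=1010
7: · MOVVS
8: ✓ MOVLE  r2←0x8c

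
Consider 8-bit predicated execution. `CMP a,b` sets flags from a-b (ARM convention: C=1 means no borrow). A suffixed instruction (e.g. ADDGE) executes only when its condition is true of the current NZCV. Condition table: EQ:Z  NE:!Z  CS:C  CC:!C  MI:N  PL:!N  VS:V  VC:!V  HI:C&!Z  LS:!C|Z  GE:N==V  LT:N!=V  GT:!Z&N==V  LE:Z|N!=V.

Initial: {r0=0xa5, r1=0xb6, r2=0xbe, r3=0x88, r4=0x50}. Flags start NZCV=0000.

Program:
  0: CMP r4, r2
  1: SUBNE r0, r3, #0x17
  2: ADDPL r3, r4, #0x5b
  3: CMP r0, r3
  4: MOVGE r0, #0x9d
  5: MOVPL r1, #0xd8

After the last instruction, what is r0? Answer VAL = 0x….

0: ✓ CMP  NZCV=1001
1: ✓ SUBNE  r0←0x71
2: · ADDPL
3: ✓ CMP  NZCV=1001
4: ✓ MOVGE  r0←0x9d
5: · MOVPL

VAL = 0x9d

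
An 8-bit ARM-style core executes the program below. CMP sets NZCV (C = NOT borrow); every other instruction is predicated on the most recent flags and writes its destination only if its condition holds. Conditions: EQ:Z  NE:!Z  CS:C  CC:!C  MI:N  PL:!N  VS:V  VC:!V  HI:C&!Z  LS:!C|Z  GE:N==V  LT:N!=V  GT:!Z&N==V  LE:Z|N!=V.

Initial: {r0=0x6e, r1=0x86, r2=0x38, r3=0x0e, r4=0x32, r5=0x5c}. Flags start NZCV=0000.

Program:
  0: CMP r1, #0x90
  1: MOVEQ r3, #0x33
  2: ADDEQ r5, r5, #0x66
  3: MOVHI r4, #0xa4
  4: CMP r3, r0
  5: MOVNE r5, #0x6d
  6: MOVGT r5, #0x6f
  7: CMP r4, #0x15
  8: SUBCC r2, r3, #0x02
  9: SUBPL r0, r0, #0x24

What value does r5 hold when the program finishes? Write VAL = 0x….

0: ✓ CMP  NZCV=1000
1: · MOVEQ
2: · ADDEQ
3: · MOVHI
4: ✓ CMP  NZCV=1000
5: ✓ MOVNE  r5←0x6d
6: · MOVGT
7: ✓ CMP  NZCV=0010
8: · SUBCC
9: ✓ SUBPL  r0←0x4a

VAL = 0x6d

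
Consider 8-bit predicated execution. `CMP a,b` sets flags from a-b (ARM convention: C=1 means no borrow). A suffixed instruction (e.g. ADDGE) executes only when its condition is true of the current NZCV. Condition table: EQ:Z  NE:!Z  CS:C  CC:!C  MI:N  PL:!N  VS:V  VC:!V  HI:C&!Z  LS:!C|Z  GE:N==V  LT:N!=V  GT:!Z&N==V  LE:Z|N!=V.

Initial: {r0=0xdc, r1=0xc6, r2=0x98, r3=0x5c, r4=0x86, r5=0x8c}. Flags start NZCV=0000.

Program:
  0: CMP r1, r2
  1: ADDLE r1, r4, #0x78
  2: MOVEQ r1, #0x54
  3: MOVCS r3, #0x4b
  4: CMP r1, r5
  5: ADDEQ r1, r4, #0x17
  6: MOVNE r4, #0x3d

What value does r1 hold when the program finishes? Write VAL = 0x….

[0] flags=0010 → (cmp)
[1] flags=0010 LE?F → skip
[2] flags=0010 EQ?F → skip
[3] flags=0010 CS?T → r3=0x4b
[4] flags=0010 → (cmp)
[5] flags=0010 EQ?F → skip
[6] flags=0010 NE?T → r4=0x3d

VAL = 0xc6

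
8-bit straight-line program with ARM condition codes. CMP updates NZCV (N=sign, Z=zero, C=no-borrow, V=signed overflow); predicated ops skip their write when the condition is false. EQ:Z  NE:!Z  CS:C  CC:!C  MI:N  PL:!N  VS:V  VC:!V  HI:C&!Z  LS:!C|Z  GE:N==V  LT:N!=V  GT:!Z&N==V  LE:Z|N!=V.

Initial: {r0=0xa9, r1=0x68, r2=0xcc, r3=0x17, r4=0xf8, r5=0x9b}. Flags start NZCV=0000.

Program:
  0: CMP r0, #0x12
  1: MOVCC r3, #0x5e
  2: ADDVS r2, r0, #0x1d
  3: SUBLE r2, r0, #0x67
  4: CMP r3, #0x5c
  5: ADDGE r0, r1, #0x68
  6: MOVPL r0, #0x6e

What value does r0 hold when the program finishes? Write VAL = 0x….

VAL = 0xa9

[0] flags=1010 → (cmp)
[1] flags=1010 CC?F → skip
[2] flags=1010 VS?F → skip
[3] flags=1010 LE?T → r2=0x42
[4] flags=1000 → (cmp)
[5] flags=1000 GE?F → skip
[6] flags=1000 PL?F → skip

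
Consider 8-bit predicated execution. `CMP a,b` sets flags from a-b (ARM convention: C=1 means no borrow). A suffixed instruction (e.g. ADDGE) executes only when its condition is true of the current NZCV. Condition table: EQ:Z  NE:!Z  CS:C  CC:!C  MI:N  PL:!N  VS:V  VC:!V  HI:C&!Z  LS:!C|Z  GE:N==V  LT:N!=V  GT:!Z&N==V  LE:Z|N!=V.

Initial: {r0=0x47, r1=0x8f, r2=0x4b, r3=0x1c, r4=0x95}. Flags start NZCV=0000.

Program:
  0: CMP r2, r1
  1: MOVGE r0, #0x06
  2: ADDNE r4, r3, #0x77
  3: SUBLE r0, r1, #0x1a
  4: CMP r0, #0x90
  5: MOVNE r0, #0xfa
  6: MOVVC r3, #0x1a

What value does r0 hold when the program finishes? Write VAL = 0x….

VAL = 0xfa

0: ✓ CMP  NZCV=1001
1: ✓ MOVGE  r0←0x06
2: ✓ ADDNE  r4←0x93
3: · SUBLE
4: ✓ CMP  NZCV=0000
5: ✓ MOVNE  r0←0xfa
6: ✓ MOVVC  r3←0x1a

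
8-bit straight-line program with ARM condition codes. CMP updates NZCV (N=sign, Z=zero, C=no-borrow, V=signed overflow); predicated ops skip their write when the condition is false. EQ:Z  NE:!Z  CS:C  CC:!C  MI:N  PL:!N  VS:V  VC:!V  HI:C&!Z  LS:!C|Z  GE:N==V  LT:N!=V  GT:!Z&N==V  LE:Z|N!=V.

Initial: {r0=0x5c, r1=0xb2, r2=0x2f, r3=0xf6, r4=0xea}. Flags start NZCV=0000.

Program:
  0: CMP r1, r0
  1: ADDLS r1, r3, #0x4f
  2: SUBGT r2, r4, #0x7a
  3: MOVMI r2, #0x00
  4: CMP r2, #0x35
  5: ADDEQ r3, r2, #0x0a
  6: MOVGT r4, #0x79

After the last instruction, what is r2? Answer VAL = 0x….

0: ✓ CMP  NZCV=0011
1: · ADDLS
2: · SUBGT
3: · MOVMI
4: ✓ CMP  NZCV=1000
5: · ADDEQ
6: · MOVGT

VAL = 0x2f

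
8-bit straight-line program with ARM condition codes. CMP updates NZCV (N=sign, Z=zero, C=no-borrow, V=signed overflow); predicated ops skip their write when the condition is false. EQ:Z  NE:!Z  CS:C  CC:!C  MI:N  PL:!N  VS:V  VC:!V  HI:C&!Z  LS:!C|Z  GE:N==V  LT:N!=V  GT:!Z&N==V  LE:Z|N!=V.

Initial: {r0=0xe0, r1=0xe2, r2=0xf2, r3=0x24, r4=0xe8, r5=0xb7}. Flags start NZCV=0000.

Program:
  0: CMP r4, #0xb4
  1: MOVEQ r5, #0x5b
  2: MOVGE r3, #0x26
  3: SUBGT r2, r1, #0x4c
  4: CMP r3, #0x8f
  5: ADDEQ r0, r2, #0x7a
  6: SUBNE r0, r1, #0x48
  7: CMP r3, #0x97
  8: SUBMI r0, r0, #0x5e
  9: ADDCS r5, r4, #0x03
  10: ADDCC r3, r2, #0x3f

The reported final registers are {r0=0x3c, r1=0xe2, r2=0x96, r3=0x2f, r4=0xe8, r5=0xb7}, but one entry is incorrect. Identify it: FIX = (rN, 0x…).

[0] flags=0010 → (cmp)
[1] flags=0010 EQ?F → skip
[2] flags=0010 GE?T → r3=0x26
[3] flags=0010 GT?T → r2=0x96
[4] flags=1001 → (cmp)
[5] flags=1001 EQ?F → skip
[6] flags=1001 NE?T → r0=0x9a
[7] flags=1001 → (cmp)
[8] flags=1001 MI?T → r0=0x3c
[9] flags=1001 CS?F → skip
[10] flags=1001 CC?T → r3=0xd5

FIX = (r3, 0xd5)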